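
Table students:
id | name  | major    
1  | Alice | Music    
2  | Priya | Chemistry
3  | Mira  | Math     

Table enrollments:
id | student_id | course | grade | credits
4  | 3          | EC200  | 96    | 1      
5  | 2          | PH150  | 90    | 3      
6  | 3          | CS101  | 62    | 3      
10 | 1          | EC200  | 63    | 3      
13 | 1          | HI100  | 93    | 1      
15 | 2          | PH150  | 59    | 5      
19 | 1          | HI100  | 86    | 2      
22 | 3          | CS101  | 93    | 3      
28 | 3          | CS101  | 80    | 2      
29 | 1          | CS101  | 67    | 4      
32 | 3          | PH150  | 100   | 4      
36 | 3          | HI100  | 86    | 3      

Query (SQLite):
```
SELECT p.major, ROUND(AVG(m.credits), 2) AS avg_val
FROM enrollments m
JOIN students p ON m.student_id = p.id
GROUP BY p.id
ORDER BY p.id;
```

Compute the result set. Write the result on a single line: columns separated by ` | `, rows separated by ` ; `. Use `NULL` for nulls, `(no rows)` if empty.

Music | 2.5 ; Chemistry | 4 ; Math | 2.67

Join each enrollments row to its students via student_id.
Group joined rows by students.id; compute ROUND(AVG(m.credits), 2) per group.
  1: ids {10, 13, 19, 29} → ROUND(AVG(m.credits), 2)=2.5
  2: ids {5, 15} → ROUND(AVG(m.credits), 2)=4
  3: ids {4, 6, 22, 28, 32, 36} → ROUND(AVG(m.credits), 2)=2.67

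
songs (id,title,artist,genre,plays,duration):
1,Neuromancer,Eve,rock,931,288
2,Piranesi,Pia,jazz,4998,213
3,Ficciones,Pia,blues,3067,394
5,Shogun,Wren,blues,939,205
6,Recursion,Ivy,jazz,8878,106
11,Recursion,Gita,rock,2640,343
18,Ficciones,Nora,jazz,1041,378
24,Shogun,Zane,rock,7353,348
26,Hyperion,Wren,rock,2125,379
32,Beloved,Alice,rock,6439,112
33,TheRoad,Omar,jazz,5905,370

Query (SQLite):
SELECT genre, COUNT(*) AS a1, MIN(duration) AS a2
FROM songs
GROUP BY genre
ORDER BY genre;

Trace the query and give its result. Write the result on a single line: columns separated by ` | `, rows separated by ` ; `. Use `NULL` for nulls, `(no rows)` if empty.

Group songs by genre.
Per group compute: COUNT(*), MIN(duration).
  blues: ids {3, 5} → COUNT(*)=2, MIN(duration)=205
  jazz: ids {2, 6, 18, 33} → COUNT(*)=4, MIN(duration)=106
  rock: ids {1, 11, 24, 26, 32} → COUNT(*)=5, MIN(duration)=112

blues | 2 | 205 ; jazz | 4 | 106 ; rock | 5 | 112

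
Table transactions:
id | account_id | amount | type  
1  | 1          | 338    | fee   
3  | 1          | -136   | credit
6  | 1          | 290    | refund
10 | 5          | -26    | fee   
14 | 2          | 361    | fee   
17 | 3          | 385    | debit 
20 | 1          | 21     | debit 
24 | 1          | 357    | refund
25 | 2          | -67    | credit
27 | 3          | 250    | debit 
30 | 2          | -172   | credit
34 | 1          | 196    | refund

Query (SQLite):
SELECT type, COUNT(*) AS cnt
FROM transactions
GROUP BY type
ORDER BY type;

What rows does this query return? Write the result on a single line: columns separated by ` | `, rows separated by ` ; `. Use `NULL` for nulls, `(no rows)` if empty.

credit | 3 ; debit | 3 ; fee | 3 ; refund | 3

Partition transactions by type; compute COUNT(*) within each group.
  credit: ids {3, 25, 30} → COUNT(*)=3
  debit: ids {17, 20, 27} → COUNT(*)=3
  fee: ids {1, 10, 14} → COUNT(*)=3
  refund: ids {6, 24, 34} → COUNT(*)=3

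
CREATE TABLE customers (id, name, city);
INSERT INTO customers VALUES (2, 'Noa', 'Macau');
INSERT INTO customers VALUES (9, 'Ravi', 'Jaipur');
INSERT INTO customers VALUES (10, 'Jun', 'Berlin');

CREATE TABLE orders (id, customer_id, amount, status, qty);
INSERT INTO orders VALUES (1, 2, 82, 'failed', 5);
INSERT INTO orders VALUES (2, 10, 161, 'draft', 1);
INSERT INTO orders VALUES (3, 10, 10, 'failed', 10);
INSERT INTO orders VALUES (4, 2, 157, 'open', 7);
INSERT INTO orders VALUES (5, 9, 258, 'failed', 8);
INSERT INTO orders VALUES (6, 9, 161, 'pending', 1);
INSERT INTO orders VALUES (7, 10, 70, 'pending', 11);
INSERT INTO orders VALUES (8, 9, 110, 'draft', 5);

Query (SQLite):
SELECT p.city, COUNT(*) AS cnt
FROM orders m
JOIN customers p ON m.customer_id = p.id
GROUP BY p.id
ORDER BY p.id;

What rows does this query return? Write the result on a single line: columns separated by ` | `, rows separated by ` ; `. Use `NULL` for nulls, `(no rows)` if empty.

Macau | 2 ; Jaipur | 3 ; Berlin | 3

Join each orders row to its customers via customer_id.
Group joined rows by customers.id; compute COUNT(*) per group.
  2: ids {1, 4} → COUNT(*)=2
  9: ids {5, 6, 8} → COUNT(*)=3
  10: ids {2, 3, 7} → COUNT(*)=3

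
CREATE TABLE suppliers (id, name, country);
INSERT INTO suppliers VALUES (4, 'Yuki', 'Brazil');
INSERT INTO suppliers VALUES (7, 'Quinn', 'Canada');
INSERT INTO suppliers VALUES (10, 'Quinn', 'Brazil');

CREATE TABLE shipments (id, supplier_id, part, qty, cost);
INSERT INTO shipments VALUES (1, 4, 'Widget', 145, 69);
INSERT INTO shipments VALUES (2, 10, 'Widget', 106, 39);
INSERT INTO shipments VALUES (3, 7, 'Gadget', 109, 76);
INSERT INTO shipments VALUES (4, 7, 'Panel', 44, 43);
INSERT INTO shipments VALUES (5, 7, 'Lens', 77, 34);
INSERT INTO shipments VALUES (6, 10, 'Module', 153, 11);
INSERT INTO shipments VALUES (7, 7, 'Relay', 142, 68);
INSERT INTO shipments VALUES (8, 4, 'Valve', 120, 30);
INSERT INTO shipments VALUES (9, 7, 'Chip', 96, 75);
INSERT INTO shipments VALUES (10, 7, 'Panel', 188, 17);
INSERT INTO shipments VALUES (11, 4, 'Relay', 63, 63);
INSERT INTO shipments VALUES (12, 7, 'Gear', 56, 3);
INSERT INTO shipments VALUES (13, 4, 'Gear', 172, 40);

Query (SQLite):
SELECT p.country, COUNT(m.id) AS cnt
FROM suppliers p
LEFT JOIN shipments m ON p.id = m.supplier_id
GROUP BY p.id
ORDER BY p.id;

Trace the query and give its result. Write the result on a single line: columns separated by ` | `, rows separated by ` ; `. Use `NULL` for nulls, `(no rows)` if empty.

Brazil | 4 ; Canada | 7 ; Brazil | 2

LEFT JOIN keeps every suppliers row; unmatched ones get NULL for shipments columns.
Group by suppliers.id and compute COUNT(m.id). COUNT(col) of an all-NULL group is 0.
  4: ids {1, 8, 11, 13} → COUNT(m.id)=4
  7: ids {3, 4, 5, 7, 9, 10, 12} → COUNT(m.id)=7
  10: ids {2, 6} → COUNT(m.id)=2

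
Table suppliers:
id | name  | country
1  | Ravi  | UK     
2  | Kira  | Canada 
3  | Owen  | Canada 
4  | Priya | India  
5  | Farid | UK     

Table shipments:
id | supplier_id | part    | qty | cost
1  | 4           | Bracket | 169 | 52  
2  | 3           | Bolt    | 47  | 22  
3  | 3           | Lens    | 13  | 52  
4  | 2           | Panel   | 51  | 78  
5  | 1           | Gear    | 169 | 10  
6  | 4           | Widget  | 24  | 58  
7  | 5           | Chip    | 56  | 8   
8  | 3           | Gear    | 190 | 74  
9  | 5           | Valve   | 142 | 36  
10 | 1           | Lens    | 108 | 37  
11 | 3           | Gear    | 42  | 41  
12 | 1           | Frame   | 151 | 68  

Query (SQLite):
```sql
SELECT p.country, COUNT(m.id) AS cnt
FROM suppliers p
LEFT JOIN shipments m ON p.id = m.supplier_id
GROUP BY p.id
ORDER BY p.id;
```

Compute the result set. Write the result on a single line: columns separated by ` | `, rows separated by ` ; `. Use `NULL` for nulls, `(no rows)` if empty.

UK | 3 ; Canada | 1 ; Canada | 4 ; India | 2 ; UK | 2

LEFT JOIN keeps every suppliers row; unmatched ones get NULL for shipments columns.
Group by suppliers.id and compute COUNT(m.id). COUNT(col) of an all-NULL group is 0.
  1: ids {5, 10, 12} → COUNT(m.id)=3
  2: ids {4} → COUNT(m.id)=1
  3: ids {2, 3, 8, 11} → COUNT(m.id)=4
  4: ids {1, 6} → COUNT(m.id)=2
  5: ids {7, 9} → COUNT(m.id)=2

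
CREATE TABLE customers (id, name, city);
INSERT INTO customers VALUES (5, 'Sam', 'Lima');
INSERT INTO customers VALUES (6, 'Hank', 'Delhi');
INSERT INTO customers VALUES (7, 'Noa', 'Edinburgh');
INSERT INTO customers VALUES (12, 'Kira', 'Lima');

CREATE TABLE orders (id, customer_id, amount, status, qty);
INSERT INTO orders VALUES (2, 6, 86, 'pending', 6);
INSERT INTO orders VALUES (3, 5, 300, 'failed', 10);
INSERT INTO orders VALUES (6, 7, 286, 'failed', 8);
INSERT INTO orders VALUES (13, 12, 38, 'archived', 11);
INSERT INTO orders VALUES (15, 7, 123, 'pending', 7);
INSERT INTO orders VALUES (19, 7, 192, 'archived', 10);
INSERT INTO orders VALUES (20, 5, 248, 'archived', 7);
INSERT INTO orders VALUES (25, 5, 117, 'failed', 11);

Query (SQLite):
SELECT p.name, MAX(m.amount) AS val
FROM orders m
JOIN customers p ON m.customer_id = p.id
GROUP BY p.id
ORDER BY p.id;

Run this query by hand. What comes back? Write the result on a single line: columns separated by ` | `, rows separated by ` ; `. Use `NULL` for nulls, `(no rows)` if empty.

Sam | 300 ; Hank | 86 ; Noa | 286 ; Kira | 38

Join each orders row to its customers via customer_id.
Group joined rows by customers.id; compute MAX(m.amount) per group.
  5: ids {3, 20, 25} → MAX(m.amount)=300
  6: ids {2} → MAX(m.amount)=86
  7: ids {6, 15, 19} → MAX(m.amount)=286
  12: ids {13} → MAX(m.amount)=38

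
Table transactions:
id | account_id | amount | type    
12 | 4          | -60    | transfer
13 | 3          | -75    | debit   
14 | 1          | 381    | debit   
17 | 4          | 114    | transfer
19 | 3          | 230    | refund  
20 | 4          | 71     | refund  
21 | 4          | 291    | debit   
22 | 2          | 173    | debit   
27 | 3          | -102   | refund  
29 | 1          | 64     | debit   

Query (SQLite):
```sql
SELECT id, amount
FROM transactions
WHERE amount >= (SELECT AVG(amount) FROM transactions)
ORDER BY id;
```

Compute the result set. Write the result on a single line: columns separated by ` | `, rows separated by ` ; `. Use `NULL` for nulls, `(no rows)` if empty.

Scalar subquery: AVG(amount) over all transactions rows = 108.7.
Keep rows where amount >= that value.

14 | 381 ; 17 | 114 ; 19 | 230 ; 21 | 291 ; 22 | 173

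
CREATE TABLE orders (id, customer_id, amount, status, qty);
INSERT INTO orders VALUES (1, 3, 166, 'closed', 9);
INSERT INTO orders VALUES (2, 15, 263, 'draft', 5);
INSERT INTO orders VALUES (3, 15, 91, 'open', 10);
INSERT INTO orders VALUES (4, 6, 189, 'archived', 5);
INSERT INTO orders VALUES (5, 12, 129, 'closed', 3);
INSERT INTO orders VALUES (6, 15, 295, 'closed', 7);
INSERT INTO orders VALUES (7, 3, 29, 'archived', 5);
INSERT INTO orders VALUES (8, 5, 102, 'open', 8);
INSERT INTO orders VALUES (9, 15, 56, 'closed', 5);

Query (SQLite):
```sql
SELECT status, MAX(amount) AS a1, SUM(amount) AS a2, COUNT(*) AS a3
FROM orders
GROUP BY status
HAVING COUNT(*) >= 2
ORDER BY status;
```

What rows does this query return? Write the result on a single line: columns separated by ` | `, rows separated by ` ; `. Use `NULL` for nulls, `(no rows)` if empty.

Group orders by status.
Per group compute: MAX(amount), SUM(amount), COUNT(*).
HAVING: drop groups with fewer than 2 rows.
  archived: ids {4, 7} → MAX(amount)=189, SUM(amount)=218, COUNT(*)=2
  closed: ids {1, 5, 6, 9} → MAX(amount)=295, SUM(amount)=646, COUNT(*)=4
  draft: ids {2} → MAX(amount)=263, SUM(amount)=263, COUNT(*)=1
  open: ids {3, 8} → MAX(amount)=102, SUM(amount)=193, COUNT(*)=2

archived | 189 | 218 | 2 ; closed | 295 | 646 | 4 ; open | 102 | 193 | 2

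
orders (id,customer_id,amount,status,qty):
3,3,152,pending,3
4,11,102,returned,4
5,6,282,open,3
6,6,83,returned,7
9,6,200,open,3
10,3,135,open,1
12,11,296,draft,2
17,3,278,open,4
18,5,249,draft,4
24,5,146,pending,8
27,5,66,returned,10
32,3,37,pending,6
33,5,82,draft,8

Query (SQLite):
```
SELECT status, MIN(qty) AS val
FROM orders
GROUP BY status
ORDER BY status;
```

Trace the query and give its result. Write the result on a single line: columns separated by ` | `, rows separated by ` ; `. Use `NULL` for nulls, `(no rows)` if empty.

Partition orders by status; compute MIN(qty) within each group.
  draft: ids {12, 18, 33} → MIN(qty)=2
  open: ids {5, 9, 10, 17} → MIN(qty)=1
  pending: ids {3, 24, 32} → MIN(qty)=3
  returned: ids {4, 6, 27} → MIN(qty)=4

draft | 2 ; open | 1 ; pending | 3 ; returned | 4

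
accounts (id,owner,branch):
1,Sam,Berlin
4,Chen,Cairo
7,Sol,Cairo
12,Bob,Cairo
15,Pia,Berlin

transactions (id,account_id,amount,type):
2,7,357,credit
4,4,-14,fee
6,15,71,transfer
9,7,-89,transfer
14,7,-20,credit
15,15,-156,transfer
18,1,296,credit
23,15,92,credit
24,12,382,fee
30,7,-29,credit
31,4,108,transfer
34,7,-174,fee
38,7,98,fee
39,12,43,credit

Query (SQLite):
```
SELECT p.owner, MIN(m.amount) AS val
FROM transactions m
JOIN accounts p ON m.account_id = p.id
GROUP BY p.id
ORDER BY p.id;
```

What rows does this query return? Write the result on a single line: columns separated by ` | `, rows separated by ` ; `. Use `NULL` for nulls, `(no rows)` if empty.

Join each transactions row to its accounts via account_id.
Group joined rows by accounts.id; compute MIN(m.amount) per group.
  1: ids {18} → MIN(m.amount)=296
  4: ids {4, 31} → MIN(m.amount)=-14
  7: ids {2, 9, 14, 30, 34, 38} → MIN(m.amount)=-174
  12: ids {24, 39} → MIN(m.amount)=43
  15: ids {6, 15, 23} → MIN(m.amount)=-156

Sam | 296 ; Chen | -14 ; Sol | -174 ; Bob | 43 ; Pia | -156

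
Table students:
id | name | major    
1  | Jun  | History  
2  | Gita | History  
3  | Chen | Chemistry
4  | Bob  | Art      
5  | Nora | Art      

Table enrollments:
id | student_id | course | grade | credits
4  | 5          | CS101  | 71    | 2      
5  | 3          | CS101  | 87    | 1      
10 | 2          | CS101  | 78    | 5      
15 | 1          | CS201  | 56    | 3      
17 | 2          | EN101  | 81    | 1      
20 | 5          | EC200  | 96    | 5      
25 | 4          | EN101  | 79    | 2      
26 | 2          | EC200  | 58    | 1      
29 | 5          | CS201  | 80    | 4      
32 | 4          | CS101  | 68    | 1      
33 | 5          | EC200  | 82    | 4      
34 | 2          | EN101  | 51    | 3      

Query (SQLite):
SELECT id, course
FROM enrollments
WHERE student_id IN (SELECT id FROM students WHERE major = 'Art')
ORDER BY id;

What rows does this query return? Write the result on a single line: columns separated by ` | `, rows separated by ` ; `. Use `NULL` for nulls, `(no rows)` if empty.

Inner query: students.id where major = 'Art'.
Outer: keep enrollments rows whose student_id is in that set.
Inner query → {4, 5}

4 | CS101 ; 20 | EC200 ; 25 | EN101 ; 29 | CS201 ; 32 | CS101 ; 33 | EC200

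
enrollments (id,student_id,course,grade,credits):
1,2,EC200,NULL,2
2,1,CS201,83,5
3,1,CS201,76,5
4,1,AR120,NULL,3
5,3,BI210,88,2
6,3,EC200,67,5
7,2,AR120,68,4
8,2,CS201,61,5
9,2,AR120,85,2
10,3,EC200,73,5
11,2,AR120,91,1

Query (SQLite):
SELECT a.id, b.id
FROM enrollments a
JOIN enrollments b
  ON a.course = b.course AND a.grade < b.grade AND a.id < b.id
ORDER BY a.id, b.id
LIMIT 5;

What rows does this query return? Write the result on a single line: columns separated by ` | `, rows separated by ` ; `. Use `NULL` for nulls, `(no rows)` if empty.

6 | 10 ; 7 | 9 ; 7 | 11 ; 9 | 11

Pairs (a,b) with same course, a.grade < b.grade, a.id < b.id.
course groups: AR120:{4,7,9,11} BI210:{5} CS201:{2,3,8} EC200:{1,6,10}
Ordered by (a.id, b.id); first 5.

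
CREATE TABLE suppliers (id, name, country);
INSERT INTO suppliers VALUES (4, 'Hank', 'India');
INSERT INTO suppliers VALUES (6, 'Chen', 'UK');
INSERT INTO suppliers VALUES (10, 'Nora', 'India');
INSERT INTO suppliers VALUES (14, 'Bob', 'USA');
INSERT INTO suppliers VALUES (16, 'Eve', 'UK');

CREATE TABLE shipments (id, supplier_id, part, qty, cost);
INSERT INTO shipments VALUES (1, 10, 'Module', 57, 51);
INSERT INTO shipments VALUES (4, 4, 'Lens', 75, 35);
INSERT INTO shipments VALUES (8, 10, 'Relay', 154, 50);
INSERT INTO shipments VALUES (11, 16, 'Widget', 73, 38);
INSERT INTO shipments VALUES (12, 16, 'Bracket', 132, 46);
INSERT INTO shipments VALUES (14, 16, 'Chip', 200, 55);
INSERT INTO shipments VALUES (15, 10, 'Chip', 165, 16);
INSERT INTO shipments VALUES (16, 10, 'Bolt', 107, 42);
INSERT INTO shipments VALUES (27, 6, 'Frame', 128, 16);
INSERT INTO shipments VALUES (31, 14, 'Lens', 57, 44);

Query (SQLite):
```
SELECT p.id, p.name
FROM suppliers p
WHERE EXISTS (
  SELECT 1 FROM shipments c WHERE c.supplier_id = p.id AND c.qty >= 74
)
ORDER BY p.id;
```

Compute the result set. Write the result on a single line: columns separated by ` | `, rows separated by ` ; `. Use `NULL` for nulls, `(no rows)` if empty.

For each suppliers row, check whether any shipments with matching supplier_id has qty >= 74.
Keep rows where that is true.

4 | Hank ; 6 | Chen ; 10 | Nora ; 16 | Eve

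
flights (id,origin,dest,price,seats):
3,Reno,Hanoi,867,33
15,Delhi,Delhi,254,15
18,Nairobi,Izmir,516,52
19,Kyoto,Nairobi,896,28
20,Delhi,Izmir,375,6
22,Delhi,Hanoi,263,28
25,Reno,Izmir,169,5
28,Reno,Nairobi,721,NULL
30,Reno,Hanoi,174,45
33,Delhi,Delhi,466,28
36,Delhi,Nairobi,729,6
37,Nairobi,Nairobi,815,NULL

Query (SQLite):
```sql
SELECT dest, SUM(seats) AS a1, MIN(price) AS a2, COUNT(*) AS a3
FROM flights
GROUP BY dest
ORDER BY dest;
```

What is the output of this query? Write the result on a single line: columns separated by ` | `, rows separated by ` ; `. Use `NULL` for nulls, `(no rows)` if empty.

Delhi | 43 | 254 | 2 ; Hanoi | 106 | 174 | 3 ; Izmir | 63 | 169 | 3 ; Nairobi | 34 | 721 | 4

Group flights by dest.
Per group compute: SUM(seats), MIN(price), COUNT(*).
  Delhi: ids {15, 33} → SUM(seats)=43, MIN(price)=254, COUNT(*)=2
  Hanoi: ids {3, 22, 30} → SUM(seats)=106, MIN(price)=174, COUNT(*)=3
  Izmir: ids {18, 20, 25} → SUM(seats)=63, MIN(price)=169, COUNT(*)=3
  Nairobi: ids {19, 28, 36, 37} → SUM(seats)=34, MIN(price)=721, COUNT(*)=4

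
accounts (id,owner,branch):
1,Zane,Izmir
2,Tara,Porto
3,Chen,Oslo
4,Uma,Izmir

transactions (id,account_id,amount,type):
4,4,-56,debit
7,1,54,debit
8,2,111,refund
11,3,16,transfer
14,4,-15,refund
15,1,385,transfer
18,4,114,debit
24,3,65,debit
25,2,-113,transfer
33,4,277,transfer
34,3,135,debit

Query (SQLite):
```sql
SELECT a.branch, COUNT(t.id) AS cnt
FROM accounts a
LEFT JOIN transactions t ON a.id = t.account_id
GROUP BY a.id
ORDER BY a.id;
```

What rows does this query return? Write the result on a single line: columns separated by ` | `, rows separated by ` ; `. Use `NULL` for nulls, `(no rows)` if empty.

Izmir | 2 ; Porto | 2 ; Oslo | 3 ; Izmir | 4

LEFT JOIN keeps every accounts row; unmatched ones get NULL for transactions columns.
Group by accounts.id and compute COUNT(t.id). COUNT(col) of an all-NULL group is 0.
  1: ids {7, 15} → COUNT(t.id)=2
  2: ids {8, 25} → COUNT(t.id)=2
  3: ids {11, 24, 34} → COUNT(t.id)=3
  4: ids {4, 14, 18, 33} → COUNT(t.id)=4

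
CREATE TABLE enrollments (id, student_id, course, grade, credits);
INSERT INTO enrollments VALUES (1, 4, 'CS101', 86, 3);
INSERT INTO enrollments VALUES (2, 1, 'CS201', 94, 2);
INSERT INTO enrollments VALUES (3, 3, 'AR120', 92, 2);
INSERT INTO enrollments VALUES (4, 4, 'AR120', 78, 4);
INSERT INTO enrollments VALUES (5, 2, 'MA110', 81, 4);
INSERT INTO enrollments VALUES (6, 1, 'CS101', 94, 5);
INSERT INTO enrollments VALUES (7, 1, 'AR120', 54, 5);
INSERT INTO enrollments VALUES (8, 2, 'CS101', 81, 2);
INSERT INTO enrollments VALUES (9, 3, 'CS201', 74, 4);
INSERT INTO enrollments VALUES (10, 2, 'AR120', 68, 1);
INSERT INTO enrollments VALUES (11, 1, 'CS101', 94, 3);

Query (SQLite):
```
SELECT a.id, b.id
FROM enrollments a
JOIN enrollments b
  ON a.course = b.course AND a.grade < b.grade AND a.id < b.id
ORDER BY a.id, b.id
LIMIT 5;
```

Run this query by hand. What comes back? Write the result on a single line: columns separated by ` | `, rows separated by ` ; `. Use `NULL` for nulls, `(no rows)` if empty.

1 | 6 ; 1 | 11 ; 7 | 10 ; 8 | 11

Pairs (a,b) with same course, a.grade < b.grade, a.id < b.id.
course groups: AR120:{3,4,7,10} CS101:{1,6,8,11} CS201:{2,9} MA110:{5}
Ordered by (a.id, b.id); first 5.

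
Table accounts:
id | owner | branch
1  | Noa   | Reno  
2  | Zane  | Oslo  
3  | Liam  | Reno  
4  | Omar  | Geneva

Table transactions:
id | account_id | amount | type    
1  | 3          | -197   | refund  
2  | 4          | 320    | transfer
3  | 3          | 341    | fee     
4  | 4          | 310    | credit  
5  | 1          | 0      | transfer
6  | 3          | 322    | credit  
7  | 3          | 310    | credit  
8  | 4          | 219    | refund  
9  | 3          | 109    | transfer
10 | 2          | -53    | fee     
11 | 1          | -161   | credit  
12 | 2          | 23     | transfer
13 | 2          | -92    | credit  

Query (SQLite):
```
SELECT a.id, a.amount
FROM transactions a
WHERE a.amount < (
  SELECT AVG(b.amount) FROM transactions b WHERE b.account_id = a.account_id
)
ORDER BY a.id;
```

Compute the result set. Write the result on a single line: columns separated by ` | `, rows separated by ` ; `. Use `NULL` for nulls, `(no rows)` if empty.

For each transactions row a, compute AVG(amount) over rows sharing a.account_id.
Keep row a if a.amount < that per-group AVG.
  account_id=1: AVG(amount) = -80.5
  account_id=2: AVG(amount) = -40.666667
  account_id=3: AVG(amount) = 177.0
  account_id=4: AVG(amount) = 283.0

1 | -197 ; 8 | 219 ; 9 | 109 ; 10 | -53 ; 11 | -161 ; 13 | -92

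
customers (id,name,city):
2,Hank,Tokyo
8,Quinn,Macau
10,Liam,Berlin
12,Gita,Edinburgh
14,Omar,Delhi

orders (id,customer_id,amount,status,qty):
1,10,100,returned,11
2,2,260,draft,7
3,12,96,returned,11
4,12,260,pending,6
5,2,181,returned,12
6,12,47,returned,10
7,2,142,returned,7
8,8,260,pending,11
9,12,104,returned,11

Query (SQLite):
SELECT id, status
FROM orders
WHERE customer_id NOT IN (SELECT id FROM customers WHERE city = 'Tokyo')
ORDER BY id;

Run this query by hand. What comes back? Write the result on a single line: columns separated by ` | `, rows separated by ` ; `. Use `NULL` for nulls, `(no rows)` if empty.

Inner query: customers.id where city = 'Tokyo'.
Outer: keep orders rows whose customer_id is not in that set.
Inner query → {2}

1 | returned ; 3 | returned ; 4 | pending ; 6 | returned ; 8 | pending ; 9 | returned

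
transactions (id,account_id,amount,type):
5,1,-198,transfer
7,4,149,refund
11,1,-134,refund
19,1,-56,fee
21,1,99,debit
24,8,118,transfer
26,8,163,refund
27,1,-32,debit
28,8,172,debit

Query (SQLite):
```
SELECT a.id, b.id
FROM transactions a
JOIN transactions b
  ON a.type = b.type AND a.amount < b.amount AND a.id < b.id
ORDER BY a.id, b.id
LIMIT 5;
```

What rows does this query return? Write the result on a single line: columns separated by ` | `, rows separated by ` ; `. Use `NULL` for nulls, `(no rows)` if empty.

5 | 24 ; 7 | 26 ; 11 | 26 ; 21 | 28 ; 27 | 28

Pairs (a,b) with same type, a.amount < b.amount, a.id < b.id.
type groups: debit:{21,27,28} fee:{19} refund:{7,11,26} transfer:{5,24}
Ordered by (a.id, b.id); first 5.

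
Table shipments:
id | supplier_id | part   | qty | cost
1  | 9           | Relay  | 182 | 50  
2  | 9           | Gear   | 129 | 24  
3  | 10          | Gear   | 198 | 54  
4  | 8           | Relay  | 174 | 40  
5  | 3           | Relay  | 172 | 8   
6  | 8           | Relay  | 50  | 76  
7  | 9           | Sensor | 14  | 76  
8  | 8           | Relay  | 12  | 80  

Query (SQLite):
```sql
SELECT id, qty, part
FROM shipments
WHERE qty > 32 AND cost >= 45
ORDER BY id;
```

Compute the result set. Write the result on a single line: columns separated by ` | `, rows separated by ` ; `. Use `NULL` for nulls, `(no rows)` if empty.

qty > 32: ids {1, 2, 3, 4, 5, 6}
cost >= 45: ids {1, 3, 6, 7, 8}
Combine with AND.

1 | 182 | Relay ; 3 | 198 | Gear ; 6 | 50 | Relay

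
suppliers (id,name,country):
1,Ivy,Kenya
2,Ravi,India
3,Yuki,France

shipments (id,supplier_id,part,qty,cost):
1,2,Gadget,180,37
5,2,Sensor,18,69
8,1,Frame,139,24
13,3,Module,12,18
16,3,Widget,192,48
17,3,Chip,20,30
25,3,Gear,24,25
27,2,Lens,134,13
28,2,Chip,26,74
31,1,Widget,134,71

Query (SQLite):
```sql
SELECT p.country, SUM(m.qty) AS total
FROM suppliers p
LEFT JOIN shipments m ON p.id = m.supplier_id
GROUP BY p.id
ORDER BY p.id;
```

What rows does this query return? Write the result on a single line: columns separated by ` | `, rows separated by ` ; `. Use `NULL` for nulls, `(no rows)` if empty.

Kenya | 273 ; India | 358 ; France | 248

LEFT JOIN keeps every suppliers row; unmatched ones get NULL for shipments columns.
Group by suppliers.id and compute SUM(m.qty). SUM over an all-NULL group is NULL.
  1: ids {8, 31} → SUM(m.qty)=273
  2: ids {1, 5, 27, 28} → SUM(m.qty)=358
  3: ids {13, 16, 17, 25} → SUM(m.qty)=248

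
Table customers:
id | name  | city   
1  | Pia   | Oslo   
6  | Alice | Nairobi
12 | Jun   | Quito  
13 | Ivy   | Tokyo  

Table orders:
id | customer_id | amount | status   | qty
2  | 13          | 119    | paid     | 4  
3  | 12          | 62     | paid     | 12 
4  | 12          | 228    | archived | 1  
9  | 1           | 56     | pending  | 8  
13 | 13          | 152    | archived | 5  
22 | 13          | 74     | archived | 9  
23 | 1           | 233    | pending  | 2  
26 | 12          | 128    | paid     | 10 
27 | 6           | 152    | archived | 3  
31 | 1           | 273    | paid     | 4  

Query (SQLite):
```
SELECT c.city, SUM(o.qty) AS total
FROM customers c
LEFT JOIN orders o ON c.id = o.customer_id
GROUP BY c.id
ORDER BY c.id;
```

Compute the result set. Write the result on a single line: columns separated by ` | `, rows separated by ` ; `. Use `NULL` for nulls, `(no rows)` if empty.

Oslo | 14 ; Nairobi | 3 ; Quito | 23 ; Tokyo | 18

LEFT JOIN keeps every customers row; unmatched ones get NULL for orders columns.
Group by customers.id and compute SUM(o.qty). SUM over an all-NULL group is NULL.
  1: ids {9, 23, 31} → SUM(o.qty)=14
  6: ids {27} → SUM(o.qty)=3
  12: ids {3, 4, 26} → SUM(o.qty)=23
  13: ids {2, 13, 22} → SUM(o.qty)=18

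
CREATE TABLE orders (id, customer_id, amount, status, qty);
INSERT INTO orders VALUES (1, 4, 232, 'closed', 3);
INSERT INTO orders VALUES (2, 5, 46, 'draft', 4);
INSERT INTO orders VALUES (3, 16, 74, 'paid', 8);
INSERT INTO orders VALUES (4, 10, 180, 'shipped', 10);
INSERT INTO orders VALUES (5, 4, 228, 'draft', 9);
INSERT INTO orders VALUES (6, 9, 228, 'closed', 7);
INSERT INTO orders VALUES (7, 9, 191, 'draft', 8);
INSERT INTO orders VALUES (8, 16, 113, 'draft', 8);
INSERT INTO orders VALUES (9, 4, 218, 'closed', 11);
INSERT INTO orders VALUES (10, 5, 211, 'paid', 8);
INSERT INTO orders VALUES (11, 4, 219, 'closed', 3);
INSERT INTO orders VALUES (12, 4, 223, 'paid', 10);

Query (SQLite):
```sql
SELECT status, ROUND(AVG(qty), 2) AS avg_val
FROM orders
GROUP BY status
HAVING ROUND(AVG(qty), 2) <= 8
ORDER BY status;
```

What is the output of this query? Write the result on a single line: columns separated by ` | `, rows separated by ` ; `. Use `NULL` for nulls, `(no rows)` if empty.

closed | 6 ; draft | 7.25

Partition orders by status; compute ROUND(AVG(qty), 2) within each group.
HAVING: keep groups where ROUND(AVG(qty), 2) <= 8.
  closed: ids {1, 6, 9, 11} → ROUND(AVG(qty), 2)=6
  draft: ids {2, 5, 7, 8} → ROUND(AVG(qty), 2)=7.25
  paid: ids {3, 10, 12} → ROUND(AVG(qty), 2)=8.67
  shipped: ids {4} → ROUND(AVG(qty), 2)=10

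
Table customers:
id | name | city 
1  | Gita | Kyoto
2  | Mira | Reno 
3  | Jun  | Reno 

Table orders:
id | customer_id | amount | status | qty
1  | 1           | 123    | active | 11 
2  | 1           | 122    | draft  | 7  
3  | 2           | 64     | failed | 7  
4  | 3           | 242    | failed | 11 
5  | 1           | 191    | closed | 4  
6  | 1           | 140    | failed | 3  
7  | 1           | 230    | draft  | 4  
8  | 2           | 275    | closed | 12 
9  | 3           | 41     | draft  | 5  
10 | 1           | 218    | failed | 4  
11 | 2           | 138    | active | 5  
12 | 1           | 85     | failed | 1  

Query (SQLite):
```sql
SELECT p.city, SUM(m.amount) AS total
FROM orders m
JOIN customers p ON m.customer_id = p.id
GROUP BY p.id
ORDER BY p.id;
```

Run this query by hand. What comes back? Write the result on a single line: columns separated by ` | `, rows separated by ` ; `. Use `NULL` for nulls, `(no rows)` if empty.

Join each orders row to its customers via customer_id.
Group joined rows by customers.id; compute SUM(m.amount) per group.
  1: ids {1, 2, 5, 6, 7, 10, 12} → SUM(m.amount)=1109
  2: ids {3, 8, 11} → SUM(m.amount)=477
  3: ids {4, 9} → SUM(m.amount)=283

Kyoto | 1109 ; Reno | 477 ; Reno | 283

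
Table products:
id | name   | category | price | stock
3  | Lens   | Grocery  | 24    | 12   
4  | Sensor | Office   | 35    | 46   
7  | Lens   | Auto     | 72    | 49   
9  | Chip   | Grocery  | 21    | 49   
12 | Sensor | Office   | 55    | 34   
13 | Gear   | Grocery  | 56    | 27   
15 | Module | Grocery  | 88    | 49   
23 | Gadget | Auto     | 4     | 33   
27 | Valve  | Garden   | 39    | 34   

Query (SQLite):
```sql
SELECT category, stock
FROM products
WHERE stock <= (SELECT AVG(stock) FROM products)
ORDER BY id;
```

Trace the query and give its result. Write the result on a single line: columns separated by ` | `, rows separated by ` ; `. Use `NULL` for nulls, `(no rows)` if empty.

Grocery | 12 ; Office | 34 ; Grocery | 27 ; Auto | 33 ; Garden | 34

Scalar subquery: AVG(stock) over all products rows = 37.0.
Keep rows where stock <= that value.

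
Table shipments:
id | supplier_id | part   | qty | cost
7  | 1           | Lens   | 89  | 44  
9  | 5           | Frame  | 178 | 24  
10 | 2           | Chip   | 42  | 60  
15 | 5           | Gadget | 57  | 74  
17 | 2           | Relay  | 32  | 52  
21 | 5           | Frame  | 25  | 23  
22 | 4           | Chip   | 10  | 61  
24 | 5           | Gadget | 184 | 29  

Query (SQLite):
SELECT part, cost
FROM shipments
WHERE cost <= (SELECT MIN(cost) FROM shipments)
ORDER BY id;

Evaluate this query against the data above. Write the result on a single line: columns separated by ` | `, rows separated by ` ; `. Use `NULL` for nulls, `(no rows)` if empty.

Frame | 23

Scalar subquery: MIN(cost) over all shipments rows = 23.
Keep rows where cost <= that value.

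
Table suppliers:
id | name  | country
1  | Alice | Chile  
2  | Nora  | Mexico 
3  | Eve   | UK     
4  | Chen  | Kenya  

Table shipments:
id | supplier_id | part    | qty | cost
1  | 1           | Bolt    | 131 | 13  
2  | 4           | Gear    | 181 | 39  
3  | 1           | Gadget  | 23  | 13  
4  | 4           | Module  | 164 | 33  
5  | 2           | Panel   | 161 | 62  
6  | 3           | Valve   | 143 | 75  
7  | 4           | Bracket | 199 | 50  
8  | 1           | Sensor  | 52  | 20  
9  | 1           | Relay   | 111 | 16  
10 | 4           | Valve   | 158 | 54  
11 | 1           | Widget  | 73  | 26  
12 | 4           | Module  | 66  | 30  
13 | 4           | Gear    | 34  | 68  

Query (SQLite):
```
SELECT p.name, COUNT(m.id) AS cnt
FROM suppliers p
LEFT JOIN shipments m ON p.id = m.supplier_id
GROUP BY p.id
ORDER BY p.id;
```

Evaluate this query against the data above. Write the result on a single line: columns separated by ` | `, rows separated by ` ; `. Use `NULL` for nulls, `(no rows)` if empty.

LEFT JOIN keeps every suppliers row; unmatched ones get NULL for shipments columns.
Group by suppliers.id and compute COUNT(m.id). COUNT(col) of an all-NULL group is 0.
  1: ids {1, 3, 8, 9, 11} → COUNT(m.id)=5
  2: ids {5} → COUNT(m.id)=1
  3: ids {6} → COUNT(m.id)=1
  4: ids {2, 4, 7, 10, 12, 13} → COUNT(m.id)=6

Alice | 5 ; Nora | 1 ; Eve | 1 ; Chen | 6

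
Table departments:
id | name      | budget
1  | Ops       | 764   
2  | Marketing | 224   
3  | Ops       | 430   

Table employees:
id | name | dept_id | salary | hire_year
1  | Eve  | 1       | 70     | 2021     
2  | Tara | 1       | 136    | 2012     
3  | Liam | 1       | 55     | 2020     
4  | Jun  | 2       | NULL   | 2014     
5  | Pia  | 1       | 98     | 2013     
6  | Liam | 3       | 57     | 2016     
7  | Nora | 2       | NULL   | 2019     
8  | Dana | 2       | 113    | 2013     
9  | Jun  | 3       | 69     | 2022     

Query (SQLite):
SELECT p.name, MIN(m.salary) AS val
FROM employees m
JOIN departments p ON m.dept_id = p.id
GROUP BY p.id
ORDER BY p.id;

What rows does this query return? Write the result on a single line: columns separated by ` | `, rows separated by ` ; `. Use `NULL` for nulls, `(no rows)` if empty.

Ops | 55 ; Marketing | 113 ; Ops | 57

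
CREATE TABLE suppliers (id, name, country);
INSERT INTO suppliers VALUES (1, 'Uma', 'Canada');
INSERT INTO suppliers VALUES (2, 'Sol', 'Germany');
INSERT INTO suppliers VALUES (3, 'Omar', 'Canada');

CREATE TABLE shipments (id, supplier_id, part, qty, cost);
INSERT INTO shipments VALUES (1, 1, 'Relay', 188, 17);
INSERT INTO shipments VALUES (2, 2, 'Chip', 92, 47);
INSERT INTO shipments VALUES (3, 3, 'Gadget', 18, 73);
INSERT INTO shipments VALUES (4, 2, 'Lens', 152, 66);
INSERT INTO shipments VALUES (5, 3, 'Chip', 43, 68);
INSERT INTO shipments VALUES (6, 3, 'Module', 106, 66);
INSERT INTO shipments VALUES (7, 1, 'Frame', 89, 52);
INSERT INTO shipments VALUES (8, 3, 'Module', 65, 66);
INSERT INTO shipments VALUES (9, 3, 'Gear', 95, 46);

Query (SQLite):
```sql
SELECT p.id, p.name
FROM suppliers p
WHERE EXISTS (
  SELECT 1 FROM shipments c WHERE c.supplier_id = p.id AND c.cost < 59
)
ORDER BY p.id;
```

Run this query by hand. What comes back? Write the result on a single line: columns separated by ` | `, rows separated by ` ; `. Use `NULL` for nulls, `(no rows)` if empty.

1 | Uma ; 2 | Sol ; 3 | Omar

For each suppliers row, check whether any shipments with matching supplier_id has cost < 59.
Keep rows where that is true.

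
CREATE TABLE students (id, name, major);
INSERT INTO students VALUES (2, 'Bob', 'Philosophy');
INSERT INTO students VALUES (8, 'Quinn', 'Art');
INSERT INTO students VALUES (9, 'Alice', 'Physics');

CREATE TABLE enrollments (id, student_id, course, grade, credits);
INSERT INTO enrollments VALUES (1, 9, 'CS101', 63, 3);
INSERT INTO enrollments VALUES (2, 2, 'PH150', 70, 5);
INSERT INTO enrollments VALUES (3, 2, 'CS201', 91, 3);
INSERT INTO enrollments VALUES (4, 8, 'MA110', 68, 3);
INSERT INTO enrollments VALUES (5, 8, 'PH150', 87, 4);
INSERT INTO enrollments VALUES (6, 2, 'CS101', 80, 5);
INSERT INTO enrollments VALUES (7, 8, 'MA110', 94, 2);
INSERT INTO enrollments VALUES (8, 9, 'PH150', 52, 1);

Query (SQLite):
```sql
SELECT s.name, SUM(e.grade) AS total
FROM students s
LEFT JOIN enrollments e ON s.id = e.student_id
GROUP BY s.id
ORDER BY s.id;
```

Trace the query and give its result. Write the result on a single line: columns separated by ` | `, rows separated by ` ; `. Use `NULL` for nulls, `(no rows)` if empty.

LEFT JOIN keeps every students row; unmatched ones get NULL for enrollments columns.
Group by students.id and compute SUM(e.grade). SUM over an all-NULL group is NULL.
  2: ids {2, 3, 6} → SUM(e.grade)=241
  8: ids {4, 5, 7} → SUM(e.grade)=249
  9: ids {1, 8} → SUM(e.grade)=115

Bob | 241 ; Quinn | 249 ; Alice | 115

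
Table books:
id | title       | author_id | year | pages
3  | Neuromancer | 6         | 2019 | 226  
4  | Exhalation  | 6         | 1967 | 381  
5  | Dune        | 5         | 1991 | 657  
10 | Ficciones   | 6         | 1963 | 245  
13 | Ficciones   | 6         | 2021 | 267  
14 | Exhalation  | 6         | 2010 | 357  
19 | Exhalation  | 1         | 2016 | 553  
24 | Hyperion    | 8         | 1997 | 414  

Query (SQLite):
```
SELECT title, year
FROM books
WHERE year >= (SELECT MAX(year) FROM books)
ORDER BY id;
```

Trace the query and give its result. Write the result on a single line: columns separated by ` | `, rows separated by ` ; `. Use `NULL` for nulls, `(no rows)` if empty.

Ficciones | 2021

Scalar subquery: MAX(year) over all books rows = 2021.
Keep rows where year >= that value.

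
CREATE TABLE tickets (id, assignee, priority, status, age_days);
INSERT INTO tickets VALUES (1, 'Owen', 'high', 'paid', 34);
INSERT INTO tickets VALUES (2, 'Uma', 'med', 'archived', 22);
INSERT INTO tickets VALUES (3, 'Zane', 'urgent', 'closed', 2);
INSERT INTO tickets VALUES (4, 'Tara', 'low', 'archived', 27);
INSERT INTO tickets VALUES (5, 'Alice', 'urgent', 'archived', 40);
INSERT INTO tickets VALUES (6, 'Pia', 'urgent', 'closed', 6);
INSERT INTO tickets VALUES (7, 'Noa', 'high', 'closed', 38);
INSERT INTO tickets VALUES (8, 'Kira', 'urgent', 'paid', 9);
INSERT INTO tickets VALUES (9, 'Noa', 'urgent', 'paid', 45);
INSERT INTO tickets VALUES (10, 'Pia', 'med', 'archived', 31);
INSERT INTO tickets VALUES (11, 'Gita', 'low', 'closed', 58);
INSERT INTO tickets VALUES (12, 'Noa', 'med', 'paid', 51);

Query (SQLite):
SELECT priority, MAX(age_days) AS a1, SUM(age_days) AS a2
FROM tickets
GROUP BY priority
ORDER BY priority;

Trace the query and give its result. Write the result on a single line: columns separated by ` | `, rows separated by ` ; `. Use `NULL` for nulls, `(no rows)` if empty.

high | 38 | 72 ; low | 58 | 85 ; med | 51 | 104 ; urgent | 45 | 102

Group tickets by priority.
Per group compute: MAX(age_days), SUM(age_days).
  high: ids {1, 7} → MAX(age_days)=38, SUM(age_days)=72
  low: ids {4, 11} → MAX(age_days)=58, SUM(age_days)=85
  med: ids {2, 10, 12} → MAX(age_days)=51, SUM(age_days)=104
  urgent: ids {3, 5, 6, 8, 9} → MAX(age_days)=45, SUM(age_days)=102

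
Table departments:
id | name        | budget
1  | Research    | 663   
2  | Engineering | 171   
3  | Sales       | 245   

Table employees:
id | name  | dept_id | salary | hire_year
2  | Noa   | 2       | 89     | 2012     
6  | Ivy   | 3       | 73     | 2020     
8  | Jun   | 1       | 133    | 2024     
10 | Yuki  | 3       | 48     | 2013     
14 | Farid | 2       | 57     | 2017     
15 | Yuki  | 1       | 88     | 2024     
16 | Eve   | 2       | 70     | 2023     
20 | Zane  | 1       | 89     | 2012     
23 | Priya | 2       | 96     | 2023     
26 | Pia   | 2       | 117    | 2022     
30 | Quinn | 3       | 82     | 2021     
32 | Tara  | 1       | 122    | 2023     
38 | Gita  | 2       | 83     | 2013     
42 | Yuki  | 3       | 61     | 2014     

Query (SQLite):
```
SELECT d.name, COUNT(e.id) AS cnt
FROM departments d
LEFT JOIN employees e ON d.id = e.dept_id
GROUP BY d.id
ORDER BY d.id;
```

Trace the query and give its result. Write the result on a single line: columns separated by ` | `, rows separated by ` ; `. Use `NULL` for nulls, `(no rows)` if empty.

Research | 4 ; Engineering | 6 ; Sales | 4

LEFT JOIN keeps every departments row; unmatched ones get NULL for employees columns.
Group by departments.id and compute COUNT(e.id). COUNT(col) of an all-NULL group is 0.
  1: ids {8, 15, 20, 32} → COUNT(e.id)=4
  2: ids {2, 14, 16, 23, 26, 38} → COUNT(e.id)=6
  3: ids {6, 10, 30, 42} → COUNT(e.id)=4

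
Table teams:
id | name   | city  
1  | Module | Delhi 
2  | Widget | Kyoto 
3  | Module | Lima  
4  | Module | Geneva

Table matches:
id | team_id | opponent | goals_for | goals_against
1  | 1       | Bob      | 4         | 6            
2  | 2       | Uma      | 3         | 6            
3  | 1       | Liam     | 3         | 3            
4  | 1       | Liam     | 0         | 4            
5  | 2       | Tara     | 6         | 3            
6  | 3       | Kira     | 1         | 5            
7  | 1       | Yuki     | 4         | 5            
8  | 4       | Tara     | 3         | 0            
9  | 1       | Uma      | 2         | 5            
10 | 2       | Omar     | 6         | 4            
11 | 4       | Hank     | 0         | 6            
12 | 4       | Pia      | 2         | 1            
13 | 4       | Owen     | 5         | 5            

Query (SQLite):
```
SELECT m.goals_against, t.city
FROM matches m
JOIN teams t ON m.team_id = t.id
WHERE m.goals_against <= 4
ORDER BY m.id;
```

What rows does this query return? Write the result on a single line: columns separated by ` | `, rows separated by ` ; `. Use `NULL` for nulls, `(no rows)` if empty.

3 | Delhi ; 4 | Delhi ; 3 | Kyoto ; 0 | Geneva ; 4 | Kyoto ; 1 | Geneva

Each matches row matches the teams row where team_id = teams.id.
Then keep rows with m.goals_against <= 4.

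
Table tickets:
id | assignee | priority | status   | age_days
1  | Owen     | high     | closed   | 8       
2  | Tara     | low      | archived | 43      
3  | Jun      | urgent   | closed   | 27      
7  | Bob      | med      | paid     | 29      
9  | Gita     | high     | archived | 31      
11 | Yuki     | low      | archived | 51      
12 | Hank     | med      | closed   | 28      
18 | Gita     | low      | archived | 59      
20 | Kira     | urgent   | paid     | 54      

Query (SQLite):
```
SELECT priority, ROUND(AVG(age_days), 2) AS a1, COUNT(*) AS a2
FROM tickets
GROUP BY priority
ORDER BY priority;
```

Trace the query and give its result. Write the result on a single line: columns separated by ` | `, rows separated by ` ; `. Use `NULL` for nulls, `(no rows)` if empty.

high | 19.5 | 2 ; low | 51 | 3 ; med | 28.5 | 2 ; urgent | 40.5 | 2

Group tickets by priority.
Per group compute: ROUND(AVG(age_days), 2), COUNT(*).
  high: ids {1, 9} → ROUND(AVG(age_days), 2)=19.5, COUNT(*)=2
  low: ids {2, 11, 18} → ROUND(AVG(age_days), 2)=51, COUNT(*)=3
  med: ids {7, 12} → ROUND(AVG(age_days), 2)=28.5, COUNT(*)=2
  urgent: ids {3, 20} → ROUND(AVG(age_days), 2)=40.5, COUNT(*)=2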